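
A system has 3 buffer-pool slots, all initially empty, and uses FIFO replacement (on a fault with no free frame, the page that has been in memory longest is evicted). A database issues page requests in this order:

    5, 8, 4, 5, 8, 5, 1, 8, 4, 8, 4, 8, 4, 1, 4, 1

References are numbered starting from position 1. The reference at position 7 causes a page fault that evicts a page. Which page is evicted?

pos 1: 5: miss, frames (5)
pos 2: 8: miss, frames (5 8)
pos 3: 4: miss, frames (5 8 4)
pos 4: 5: hit
pos 5: 8: hit
pos 6: 5: hit
pos 7: 1: miss, evict 5, frames (8 4 1)
At position 7, page 5 is evicted.

5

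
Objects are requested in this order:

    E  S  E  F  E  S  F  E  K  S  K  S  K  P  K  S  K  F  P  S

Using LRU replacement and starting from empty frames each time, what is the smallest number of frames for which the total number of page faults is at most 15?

2

f=1: 20 faults
f=2: 13 faults
f=3: 9 faults
f=4: 6 faults
f=5: 5 faults
Smallest f with faults ≤ 15 is 2.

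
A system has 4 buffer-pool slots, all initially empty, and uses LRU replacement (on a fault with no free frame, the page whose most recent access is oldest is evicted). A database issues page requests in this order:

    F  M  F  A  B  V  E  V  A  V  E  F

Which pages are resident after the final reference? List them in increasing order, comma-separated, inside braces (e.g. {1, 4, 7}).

F: fault, frames [F]
M: fault, frames [F, M]
F: hit
A: fault, frames [M, F, A]
B: fault, frames [M, F, A, B]
V: fault, evict M, frames [F, A, B, V]
E: fault, evict F, frames [A, B, V, E]
V: hit
A: hit
V: hit
E: hit
F: fault, evict B, frames [A, V, E, F]

{A, E, F, V}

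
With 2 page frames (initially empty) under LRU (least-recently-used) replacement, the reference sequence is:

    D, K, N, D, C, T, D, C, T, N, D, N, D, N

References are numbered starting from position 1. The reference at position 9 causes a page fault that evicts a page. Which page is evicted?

pos 1: D → miss, frames [D]
pos 2: K → miss, frames [D, K]
pos 3: N → miss, evict D, frames [K, N]
pos 4: D → miss, evict K, frames [N, D]
pos 5: C → miss, evict N, frames [D, C]
pos 6: T → miss, evict D, frames [C, T]
pos 7: D → miss, evict C, frames [T, D]
pos 8: C → miss, evict T, frames [D, C]
pos 9: T → miss, evict D, frames [C, T]
At position 9, page D is evicted.

D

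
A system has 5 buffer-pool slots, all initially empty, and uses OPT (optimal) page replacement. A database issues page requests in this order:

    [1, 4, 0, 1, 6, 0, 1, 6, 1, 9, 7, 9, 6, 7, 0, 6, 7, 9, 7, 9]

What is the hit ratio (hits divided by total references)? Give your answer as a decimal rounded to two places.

0.70

1 → miss, frames {1}
4 → miss, frames {1,4}
0 → miss, frames {1,4,0}
1 → hit
6 → miss, frames {1,4,0,6}
0 → hit
1 → hit
6 → hit
1 → hit
9 → miss, frames {1,4,0,6,9}
7 → miss, evict 4, frames {1,0,6,9,7}
9 → hit
6 → hit
7 → hit
0 → hit
6 → hit
7 → hit
9 → hit
7 → hit
9 → hit
Hits: 14 of 20 references → 14/20 = 0.7000.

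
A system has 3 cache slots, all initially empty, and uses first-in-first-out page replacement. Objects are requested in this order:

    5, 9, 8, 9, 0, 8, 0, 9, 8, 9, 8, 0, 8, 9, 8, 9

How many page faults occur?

4

5 -> miss, frames {5}
9 -> miss, frames {5,9}
8 -> miss, frames {5,9,8}
9 -> hit
0 -> miss, evict 5, frames {9,8,0}
8 -> hit
0 -> hit
9 -> hit
8 -> hit
9 -> hit
8 -> hit
0 -> hit
8 -> hit
9 -> hit
8 -> hit
9 -> hit
Page faults: 4.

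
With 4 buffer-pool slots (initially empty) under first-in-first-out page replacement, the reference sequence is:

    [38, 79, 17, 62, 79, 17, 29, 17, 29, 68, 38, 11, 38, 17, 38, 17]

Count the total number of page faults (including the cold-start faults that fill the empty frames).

38 → fault, frames [38]
79 → fault, frames [38, 79]
17 → fault, frames [38, 79, 17]
62 → fault, frames [38, 79, 17, 62]
79 → hit
17 → hit
29 → fault, evict 38, frames [79, 17, 62, 29]
17 → hit
29 → hit
68 → fault, evict 79, frames [17, 62, 29, 68]
38 → fault, evict 17, frames [62, 29, 68, 38]
11 → fault, evict 62, frames [29, 68, 38, 11]
38 → hit
17 → fault, evict 29, frames [68, 38, 11, 17]
38 → hit
17 → hit
Page faults: 9.

9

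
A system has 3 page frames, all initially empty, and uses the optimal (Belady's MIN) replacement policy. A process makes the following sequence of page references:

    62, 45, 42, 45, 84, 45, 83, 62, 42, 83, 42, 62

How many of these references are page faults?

62 → miss, frames {62}
45 → miss, frames {62,45}
42 → miss, frames {62,45,42}
45 → hit
84 → miss, evict 42, frames {62,45,84}
45 → hit
83 → miss, evict 84, frames {62,45,83}
62 → hit
42 → miss, evict 45, frames {62,83,42}
83 → hit
42 → hit
62 → hit
Page faults: 6.

6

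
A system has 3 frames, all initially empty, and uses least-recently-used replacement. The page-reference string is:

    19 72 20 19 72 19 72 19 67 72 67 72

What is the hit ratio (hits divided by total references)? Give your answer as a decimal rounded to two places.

19 → fault, frames {19}
72 → fault, frames {19,72}
20 → fault, frames {19,72,20}
19 → hit
72 → hit
19 → hit
72 → hit
19 → hit
67 → fault, evict 20, frames {72,19,67}
72 → hit
67 → hit
72 → hit
Hits: 8 of 12 references → 8/12 = 0.6667.

0.67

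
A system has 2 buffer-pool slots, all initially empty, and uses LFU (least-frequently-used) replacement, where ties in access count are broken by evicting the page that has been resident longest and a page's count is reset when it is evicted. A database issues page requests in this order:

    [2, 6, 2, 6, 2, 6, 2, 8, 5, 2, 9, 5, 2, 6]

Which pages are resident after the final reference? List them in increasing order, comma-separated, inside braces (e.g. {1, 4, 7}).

{2, 6}

2 -> fault, frames [2]
6 -> fault, frames [2, 6]
2 -> hit
6 -> hit
2 -> hit
6 -> hit
2 -> hit
8 -> fault, evict 6, frames [2, 8]
5 -> fault, evict 8, frames [2, 5]
2 -> hit
9 -> fault, evict 5, frames [2, 9]
5 -> fault, evict 9, frames [2, 5]
2 -> hit
6 -> fault, evict 5, frames [2, 6]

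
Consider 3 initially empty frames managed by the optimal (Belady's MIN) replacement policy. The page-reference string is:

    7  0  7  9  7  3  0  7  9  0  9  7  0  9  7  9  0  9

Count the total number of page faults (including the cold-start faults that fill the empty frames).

5

7: miss, frames (7)
0: miss, frames (7 0)
7: hit
9: miss, frames (7 0 9)
7: hit
3: miss, evict 9, frames (7 0 3)
0: hit
7: hit
9: miss, evict 3, frames (7 0 9)
0: hit
9: hit
7: hit
0: hit
9: hit
7: hit
9: hit
0: hit
9: hit
Page faults: 5.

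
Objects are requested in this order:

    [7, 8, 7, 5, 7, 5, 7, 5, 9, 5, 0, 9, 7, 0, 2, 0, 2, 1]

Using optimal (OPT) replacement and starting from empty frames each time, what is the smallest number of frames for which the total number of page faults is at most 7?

3

f=1: 18 faults
f=2: 8 faults
f=3: 7 faults
f=4: 7 faults
f=5: 7 faults
f=6: 7 faults
f=7: 7 faults
Smallest f with faults ≤ 7 is 3.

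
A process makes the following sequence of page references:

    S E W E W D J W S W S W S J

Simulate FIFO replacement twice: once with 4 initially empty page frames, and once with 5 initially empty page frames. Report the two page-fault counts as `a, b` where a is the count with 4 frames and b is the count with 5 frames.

4 frames: F F F . . F F . F . . . . . → 6 faults.
5 frames: F F F . . F F . . . . . . . → 5 faults.
5 < 6: adding a frame reduced faults, as is typical.

6, 5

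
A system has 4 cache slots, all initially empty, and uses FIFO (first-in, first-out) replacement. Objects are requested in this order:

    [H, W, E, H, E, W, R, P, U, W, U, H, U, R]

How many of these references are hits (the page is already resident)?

5

H -> fault, frames (H)
W -> fault, frames (H W)
E -> fault, frames (H W E)
H -> hit
E -> hit
W -> hit
R -> fault, frames (H W E R)
P -> fault, evict H, frames (W E R P)
U -> fault, evict W, frames (E R P U)
W -> fault, evict E, frames (R P U W)
U -> hit
H -> fault, evict R, frames (P U W H)
U -> hit
R -> fault, evict P, frames (U W H R)
Hits: 5.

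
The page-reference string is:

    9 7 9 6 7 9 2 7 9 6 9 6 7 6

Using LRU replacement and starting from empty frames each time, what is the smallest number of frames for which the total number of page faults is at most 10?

f=1: 14 faults
f=2: 10 faults
f=3: 5 faults
f=4: 4 faults
Smallest f with faults ≤ 10 is 2.

2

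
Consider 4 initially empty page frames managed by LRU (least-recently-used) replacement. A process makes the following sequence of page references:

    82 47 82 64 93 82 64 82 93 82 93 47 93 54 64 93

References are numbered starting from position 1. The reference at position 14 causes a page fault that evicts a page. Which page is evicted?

pos 1: 82 → miss, frames {82}
pos 2: 47 → miss, frames {82,47}
pos 3: 82 → hit
pos 4: 64 → miss, frames {47,82,64}
pos 5: 93 → miss, frames {47,82,64,93}
pos 6: 82 → hit
pos 7: 64 → hit
pos 8: 82 → hit
pos 9: 93 → hit
pos 10: 82 → hit
pos 11: 93 → hit
pos 12: 47 → hit
pos 13: 93 → hit
pos 14: 54 → miss, evict 64, frames {82,47,93,54}
At position 14, page 64 is evicted.

64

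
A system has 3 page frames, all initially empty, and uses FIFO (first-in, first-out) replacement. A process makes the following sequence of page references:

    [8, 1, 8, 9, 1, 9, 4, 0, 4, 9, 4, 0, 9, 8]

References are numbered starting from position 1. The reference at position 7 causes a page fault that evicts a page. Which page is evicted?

8

pos 1: 8: miss, frames {8}
pos 2: 1: miss, frames {8,1}
pos 3: 8: hit
pos 4: 9: miss, frames {8,1,9}
pos 5: 1: hit
pos 6: 9: hit
pos 7: 4: miss, evict 8, frames {1,9,4}
At position 7, page 8 is evicted.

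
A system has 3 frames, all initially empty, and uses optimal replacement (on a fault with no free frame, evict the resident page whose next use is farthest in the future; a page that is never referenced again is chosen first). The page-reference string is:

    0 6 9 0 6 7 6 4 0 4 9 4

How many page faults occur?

0: miss, frames (0)
6: miss, frames (0 6)
9: miss, frames (0 6 9)
0: hit
6: hit
7: miss, evict 9, frames (0 6 7)
6: hit
4: miss, evict 7, frames (0 6 4)
0: hit
4: hit
9: miss, evict 6, frames (0 4 9)
4: hit
Page faults: 6.

6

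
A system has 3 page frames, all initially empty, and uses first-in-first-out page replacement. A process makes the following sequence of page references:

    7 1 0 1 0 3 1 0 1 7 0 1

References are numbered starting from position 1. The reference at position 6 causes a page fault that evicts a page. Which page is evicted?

7

pos 1: 7: miss, frames {7}
pos 2: 1: miss, frames {7,1}
pos 3: 0: miss, frames {7,1,0}
pos 4: 1: hit
pos 5: 0: hit
pos 6: 3: miss, evict 7, frames {1,0,3}
At position 6, page 7 is evicted.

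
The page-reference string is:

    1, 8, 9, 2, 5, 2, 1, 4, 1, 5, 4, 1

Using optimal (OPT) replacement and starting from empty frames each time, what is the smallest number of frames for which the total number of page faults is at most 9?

f=1: 12 faults
f=2: 9 faults
f=3: 6 faults
f=4: 6 faults
f=5: 6 faults
f=6: 6 faults
Smallest f with faults ≤ 9 is 2.

2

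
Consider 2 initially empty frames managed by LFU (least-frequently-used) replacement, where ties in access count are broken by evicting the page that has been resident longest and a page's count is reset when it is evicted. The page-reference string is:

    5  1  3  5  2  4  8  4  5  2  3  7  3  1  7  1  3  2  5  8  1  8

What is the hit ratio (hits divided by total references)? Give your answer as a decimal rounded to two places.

5: miss, frames {5}
1: miss, frames {5,1}
3: miss, evict 5, frames {1,3}
5: miss, evict 1, frames {3,5}
2: miss, evict 3, frames {5,2}
4: miss, evict 5, frames {2,4}
8: miss, evict 2, frames {4,8}
4: hit
5: miss, evict 8, frames {4,5}
2: miss, evict 5, frames {4,2}
3: miss, evict 2, frames {4,3}
7: miss, evict 3, frames {4,7}
3: miss, evict 7, frames {4,3}
1: miss, evict 3, frames {4,1}
7: miss, evict 1, frames {4,7}
1: miss, evict 7, frames {4,1}
3: miss, evict 1, frames {4,3}
2: miss, evict 3, frames {4,2}
5: miss, evict 2, frames {4,5}
8: miss, evict 5, frames {4,8}
1: miss, evict 8, frames {4,1}
8: miss, evict 1, frames {4,8}
Hits: 1 of 22 references → 1/22 = 0.0455.

0.05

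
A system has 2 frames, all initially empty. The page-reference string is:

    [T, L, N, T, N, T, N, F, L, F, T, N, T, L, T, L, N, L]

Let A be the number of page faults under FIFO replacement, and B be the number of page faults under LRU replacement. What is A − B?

2

Under FIFO: F F F F . . . F F . F F . F F . F F → 12 faults.
Under LRU: F F F F . . . F F . F F . F . . F . → 10 faults.
A − B = 12 − 10 = 2.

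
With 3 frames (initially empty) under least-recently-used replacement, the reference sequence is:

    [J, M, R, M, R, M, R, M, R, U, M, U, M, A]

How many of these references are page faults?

5

J -> fault, frames (J)
M -> fault, frames (J M)
R -> fault, frames (J M R)
M -> hit
R -> hit
M -> hit
R -> hit
M -> hit
R -> hit
U -> fault, evict J, frames (M R U)
M -> hit
U -> hit
M -> hit
A -> fault, evict R, frames (U M A)
Page faults: 5.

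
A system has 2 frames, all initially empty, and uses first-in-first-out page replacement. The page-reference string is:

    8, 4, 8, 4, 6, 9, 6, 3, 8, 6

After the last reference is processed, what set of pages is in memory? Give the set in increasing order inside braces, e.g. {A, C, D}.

8: fault, frames [8]
4: fault, frames [8, 4]
8: hit
4: hit
6: fault, evict 8, frames [4, 6]
9: fault, evict 4, frames [6, 9]
6: hit
3: fault, evict 6, frames [9, 3]
8: fault, evict 9, frames [3, 8]
6: fault, evict 3, frames [8, 6]

{6, 8}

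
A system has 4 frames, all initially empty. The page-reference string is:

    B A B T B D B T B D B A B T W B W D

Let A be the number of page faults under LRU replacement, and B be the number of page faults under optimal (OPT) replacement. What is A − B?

Under LRU: F F . F . F . . . . . . . . F . . F → 6 faults.
Under OPT: F F . F . F . . . . . . . . F . . . → 5 faults.
A − B = 6 − 5 = 1.

1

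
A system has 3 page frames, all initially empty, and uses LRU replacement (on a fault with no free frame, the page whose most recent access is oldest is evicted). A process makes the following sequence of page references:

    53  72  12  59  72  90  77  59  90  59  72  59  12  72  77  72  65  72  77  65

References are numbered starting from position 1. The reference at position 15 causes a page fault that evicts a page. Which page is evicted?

59

pos 1: 53: miss, frames (53)
pos 2: 72: miss, frames (53 72)
pos 3: 12: miss, frames (53 72 12)
pos 4: 59: miss, evict 53, frames (72 12 59)
pos 5: 72: hit
pos 6: 90: miss, evict 12, frames (59 72 90)
pos 7: 77: miss, evict 59, frames (72 90 77)
pos 8: 59: miss, evict 72, frames (90 77 59)
pos 9: 90: hit
pos 10: 59: hit
pos 11: 72: miss, evict 77, frames (90 59 72)
pos 12: 59: hit
pos 13: 12: miss, evict 90, frames (72 59 12)
pos 14: 72: hit
pos 15: 77: miss, evict 59, frames (12 72 77)
At position 15, page 59 is evicted.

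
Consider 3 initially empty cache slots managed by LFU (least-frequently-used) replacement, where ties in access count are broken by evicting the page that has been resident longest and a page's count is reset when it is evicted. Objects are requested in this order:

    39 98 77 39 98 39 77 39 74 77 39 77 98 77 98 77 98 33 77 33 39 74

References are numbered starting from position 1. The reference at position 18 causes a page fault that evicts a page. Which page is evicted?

98

pos 1: 39: miss, frames (39)
pos 2: 98: miss, frames (39 98)
pos 3: 77: miss, frames (39 98 77)
pos 4: 39: hit
pos 5: 98: hit
pos 6: 39: hit
pos 7: 77: hit
pos 8: 39: hit
pos 9: 74: miss, evict 98, frames (39 77 74)
pos 10: 77: hit
pos 11: 39: hit
pos 12: 77: hit
pos 13: 98: miss, evict 74, frames (39 77 98)
pos 14: 77: hit
pos 15: 98: hit
pos 16: 77: hit
pos 17: 98: hit
pos 18: 33: miss, evict 98, frames (39 77 33)
At position 18, page 98 is evicted.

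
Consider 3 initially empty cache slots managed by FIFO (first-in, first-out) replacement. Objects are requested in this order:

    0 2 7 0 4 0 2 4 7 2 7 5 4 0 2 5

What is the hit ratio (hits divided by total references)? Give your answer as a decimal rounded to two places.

0.25

0: miss, frames [0]
2: miss, frames [0, 2]
7: miss, frames [0, 2, 7]
0: hit
4: miss, evict 0, frames [2, 7, 4]
0: miss, evict 2, frames [7, 4, 0]
2: miss, evict 7, frames [4, 0, 2]
4: hit
7: miss, evict 4, frames [0, 2, 7]
2: hit
7: hit
5: miss, evict 0, frames [2, 7, 5]
4: miss, evict 2, frames [7, 5, 4]
0: miss, evict 7, frames [5, 4, 0]
2: miss, evict 5, frames [4, 0, 2]
5: miss, evict 4, frames [0, 2, 5]
Hits: 4 of 16 references → 4/16 = 0.2500.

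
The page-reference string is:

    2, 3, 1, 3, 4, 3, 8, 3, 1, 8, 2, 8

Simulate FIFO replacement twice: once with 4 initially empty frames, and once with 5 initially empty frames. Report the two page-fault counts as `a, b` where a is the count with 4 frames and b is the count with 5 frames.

4 frames: F F F . F . F . . . F . → 6 faults.
5 frames: F F F . F . F . . . . . → 5 faults.
5 < 6: adding a frame reduced faults, as is typical.

6, 5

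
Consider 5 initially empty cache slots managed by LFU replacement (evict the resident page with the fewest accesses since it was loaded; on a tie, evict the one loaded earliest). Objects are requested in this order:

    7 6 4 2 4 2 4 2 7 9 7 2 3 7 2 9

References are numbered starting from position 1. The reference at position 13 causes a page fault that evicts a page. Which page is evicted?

6

pos 1: 7 → fault, frames (7)
pos 2: 6 → fault, frames (7 6)
pos 3: 4 → fault, frames (7 6 4)
pos 4: 2 → fault, frames (7 6 4 2)
pos 5: 4 → hit
pos 6: 2 → hit
pos 7: 4 → hit
pos 8: 2 → hit
pos 9: 7 → hit
pos 10: 9 → fault, frames (7 6 4 2 9)
pos 11: 7 → hit
pos 12: 2 → hit
pos 13: 3 → fault, evict 6, frames (7 4 2 9 3)
At position 13, page 6 is evicted.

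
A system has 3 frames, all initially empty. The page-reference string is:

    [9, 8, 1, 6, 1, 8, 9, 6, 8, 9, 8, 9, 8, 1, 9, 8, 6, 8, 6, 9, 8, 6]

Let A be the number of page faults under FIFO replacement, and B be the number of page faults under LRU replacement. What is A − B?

Under FIFO: F F F F . . F . F . . . . F . . F . . F F . → 10 faults.
Under LRU: F F F F . . F F . . . . . F . . F . . . . . → 8 faults.
A − B = 10 − 8 = 2.

2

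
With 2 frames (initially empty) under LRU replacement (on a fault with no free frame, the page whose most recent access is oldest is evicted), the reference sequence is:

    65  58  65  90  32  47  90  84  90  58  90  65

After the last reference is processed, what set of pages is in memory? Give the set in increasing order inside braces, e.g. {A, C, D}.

{65, 90}

65 → miss, frames {65}
58 → miss, frames {65,58}
65 → hit
90 → miss, evict 58, frames {65,90}
32 → miss, evict 65, frames {90,32}
47 → miss, evict 90, frames {32,47}
90 → miss, evict 32, frames {47,90}
84 → miss, evict 47, frames {90,84}
90 → hit
58 → miss, evict 84, frames {90,58}
90 → hit
65 → miss, evict 58, frames {90,65}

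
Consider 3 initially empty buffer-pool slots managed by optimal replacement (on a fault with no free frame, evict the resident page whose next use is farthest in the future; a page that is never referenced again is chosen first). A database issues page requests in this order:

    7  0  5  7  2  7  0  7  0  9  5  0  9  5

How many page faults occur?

6

7 -> miss, frames {7}
0 -> miss, frames {7,0}
5 -> miss, frames {7,0,5}
7 -> hit
2 -> miss, evict 5, frames {7,0,2}
7 -> hit
0 -> hit
7 -> hit
0 -> hit
9 -> miss, evict 2, frames {7,0,9}
5 -> miss, evict 7, frames {0,9,5}
0 -> hit
9 -> hit
5 -> hit
Page faults: 6.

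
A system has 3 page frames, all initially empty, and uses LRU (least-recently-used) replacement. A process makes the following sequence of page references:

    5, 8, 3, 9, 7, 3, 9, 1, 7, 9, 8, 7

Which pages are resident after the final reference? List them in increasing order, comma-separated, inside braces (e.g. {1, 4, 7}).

5: miss, frames [5]
8: miss, frames [5, 8]
3: miss, frames [5, 8, 3]
9: miss, evict 5, frames [8, 3, 9]
7: miss, evict 8, frames [3, 9, 7]
3: hit
9: hit
1: miss, evict 7, frames [3, 9, 1]
7: miss, evict 3, frames [9, 1, 7]
9: hit
8: miss, evict 1, frames [7, 9, 8]
7: hit

{7, 8, 9}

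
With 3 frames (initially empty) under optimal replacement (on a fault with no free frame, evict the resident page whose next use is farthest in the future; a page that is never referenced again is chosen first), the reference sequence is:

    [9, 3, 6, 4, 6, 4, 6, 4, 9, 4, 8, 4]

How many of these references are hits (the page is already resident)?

7

9 → fault, frames {9}
3 → fault, frames {9,3}
6 → fault, frames {9,3,6}
4 → fault, evict 3, frames {9,6,4}
6 → hit
4 → hit
6 → hit
4 → hit
9 → hit
4 → hit
8 → fault, evict 6, frames {9,4,8}
4 → hit
Hits: 7.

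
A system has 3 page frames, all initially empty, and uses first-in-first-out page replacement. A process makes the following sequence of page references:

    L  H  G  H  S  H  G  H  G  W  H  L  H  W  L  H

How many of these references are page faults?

L → miss, frames {L}
H → miss, frames {L,H}
G → miss, frames {L,H,G}
H → hit
S → miss, evict L, frames {H,G,S}
H → hit
G → hit
H → hit
G → hit
W → miss, evict H, frames {G,S,W}
H → miss, evict G, frames {S,W,H}
L → miss, evict S, frames {W,H,L}
H → hit
W → hit
L → hit
H → hit
Page faults: 7.

7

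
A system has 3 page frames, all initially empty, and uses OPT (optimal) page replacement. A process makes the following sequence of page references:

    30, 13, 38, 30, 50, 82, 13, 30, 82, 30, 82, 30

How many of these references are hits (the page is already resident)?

7

30: miss, frames (30)
13: miss, frames (30 13)
38: miss, frames (30 13 38)
30: hit
50: miss, evict 38, frames (30 13 50)
82: miss, evict 50, frames (30 13 82)
13: hit
30: hit
82: hit
30: hit
82: hit
30: hit
Hits: 7.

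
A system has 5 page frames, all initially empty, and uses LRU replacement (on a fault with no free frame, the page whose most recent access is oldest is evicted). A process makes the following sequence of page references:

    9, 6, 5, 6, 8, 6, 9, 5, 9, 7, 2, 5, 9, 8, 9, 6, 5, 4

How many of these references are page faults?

9

9 → fault, frames (9)
6 → fault, frames (9 6)
5 → fault, frames (9 6 5)
6 → hit
8 → fault, frames (9 5 6 8)
6 → hit
9 → hit
5 → hit
9 → hit
7 → fault, frames (8 6 5 9 7)
2 → fault, evict 8, frames (6 5 9 7 2)
5 → hit
9 → hit
8 → fault, evict 6, frames (7 2 5 9 8)
9 → hit
6 → fault, evict 7, frames (2 5 8 9 6)
5 → hit
4 → fault, evict 2, frames (8 9 6 5 4)
Page faults: 9.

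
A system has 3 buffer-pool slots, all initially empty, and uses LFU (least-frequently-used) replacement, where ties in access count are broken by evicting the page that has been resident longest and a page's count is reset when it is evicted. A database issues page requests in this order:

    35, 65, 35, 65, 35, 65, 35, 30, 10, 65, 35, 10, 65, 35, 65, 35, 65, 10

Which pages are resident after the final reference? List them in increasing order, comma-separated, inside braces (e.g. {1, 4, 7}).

35 → fault, frames [35]
65 → fault, frames [35, 65]
35 → hit
65 → hit
35 → hit
65 → hit
35 → hit
30 → fault, frames [35, 65, 30]
10 → fault, evict 30, frames [35, 65, 10]
65 → hit
35 → hit
10 → hit
65 → hit
35 → hit
65 → hit
35 → hit
65 → hit
10 → hit

{10, 35, 65}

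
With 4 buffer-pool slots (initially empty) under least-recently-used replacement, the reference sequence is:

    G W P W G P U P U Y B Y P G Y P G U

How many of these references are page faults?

8

G: fault, frames {G}
W: fault, frames {G,W}
P: fault, frames {G,W,P}
W: hit
G: hit
P: hit
U: fault, frames {W,G,P,U}
P: hit
U: hit
Y: fault, evict W, frames {G,P,U,Y}
B: fault, evict G, frames {P,U,Y,B}
Y: hit
P: hit
G: fault, evict U, frames {B,Y,P,G}
Y: hit
P: hit
G: hit
U: fault, evict B, frames {Y,P,G,U}
Page faults: 8.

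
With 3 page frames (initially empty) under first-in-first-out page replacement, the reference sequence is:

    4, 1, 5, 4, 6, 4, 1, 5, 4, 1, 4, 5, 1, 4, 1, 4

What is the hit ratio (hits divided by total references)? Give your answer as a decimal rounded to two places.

0.56

4 -> fault, frames {4}
1 -> fault, frames {4,1}
5 -> fault, frames {4,1,5}
4 -> hit
6 -> fault, evict 4, frames {1,5,6}
4 -> fault, evict 1, frames {5,6,4}
1 -> fault, evict 5, frames {6,4,1}
5 -> fault, evict 6, frames {4,1,5}
4 -> hit
1 -> hit
4 -> hit
5 -> hit
1 -> hit
4 -> hit
1 -> hit
4 -> hit
Hits: 9 of 16 references → 9/16 = 0.5625.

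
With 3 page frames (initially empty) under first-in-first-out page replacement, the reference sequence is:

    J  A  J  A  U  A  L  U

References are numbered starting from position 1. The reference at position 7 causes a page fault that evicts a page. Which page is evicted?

J

pos 1: J -> fault, frames {J}
pos 2: A -> fault, frames {J,A}
pos 3: J -> hit
pos 4: A -> hit
pos 5: U -> fault, frames {J,A,U}
pos 6: A -> hit
pos 7: L -> fault, evict J, frames {A,U,L}
At position 7, page J is evicted.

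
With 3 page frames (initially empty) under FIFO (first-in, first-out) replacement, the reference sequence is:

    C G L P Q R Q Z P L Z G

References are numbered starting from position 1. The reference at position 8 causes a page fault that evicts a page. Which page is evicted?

P

pos 1: C → fault, frames (C)
pos 2: G → fault, frames (C G)
pos 3: L → fault, frames (C G L)
pos 4: P → fault, evict C, frames (G L P)
pos 5: Q → fault, evict G, frames (L P Q)
pos 6: R → fault, evict L, frames (P Q R)
pos 7: Q → hit
pos 8: Z → fault, evict P, frames (Q R Z)
At position 8, page P is evicted.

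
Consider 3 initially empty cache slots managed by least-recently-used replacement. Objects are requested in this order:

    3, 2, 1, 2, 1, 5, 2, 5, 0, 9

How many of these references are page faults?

6

3 → miss, frames (3)
2 → miss, frames (3 2)
1 → miss, frames (3 2 1)
2 → hit
1 → hit
5 → miss, evict 3, frames (2 1 5)
2 → hit
5 → hit
0 → miss, evict 1, frames (2 5 0)
9 → miss, evict 2, frames (5 0 9)
Page faults: 6.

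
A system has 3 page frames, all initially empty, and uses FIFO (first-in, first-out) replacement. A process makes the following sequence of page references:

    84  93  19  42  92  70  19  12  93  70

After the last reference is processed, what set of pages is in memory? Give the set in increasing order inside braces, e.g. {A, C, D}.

{12, 70, 93}

84 → fault, frames [84]
93 → fault, frames [84, 93]
19 → fault, frames [84, 93, 19]
42 → fault, evict 84, frames [93, 19, 42]
92 → fault, evict 93, frames [19, 42, 92]
70 → fault, evict 19, frames [42, 92, 70]
19 → fault, evict 42, frames [92, 70, 19]
12 → fault, evict 92, frames [70, 19, 12]
93 → fault, evict 70, frames [19, 12, 93]
70 → fault, evict 19, frames [12, 93, 70]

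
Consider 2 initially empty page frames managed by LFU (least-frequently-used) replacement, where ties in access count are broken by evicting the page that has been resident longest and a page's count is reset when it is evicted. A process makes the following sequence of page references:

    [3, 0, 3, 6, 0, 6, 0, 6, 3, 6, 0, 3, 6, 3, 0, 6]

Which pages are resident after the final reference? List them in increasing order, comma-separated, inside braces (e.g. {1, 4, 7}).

3 -> miss, frames (3)
0 -> miss, frames (3 0)
3 -> hit
6 -> miss, evict 0, frames (3 6)
0 -> miss, evict 6, frames (3 0)
6 -> miss, evict 0, frames (3 6)
0 -> miss, evict 6, frames (3 0)
6 -> miss, evict 0, frames (3 6)
3 -> hit
6 -> hit
0 -> miss, evict 6, frames (3 0)
3 -> hit
6 -> miss, evict 0, frames (3 6)
3 -> hit
0 -> miss, evict 6, frames (3 0)
6 -> miss, evict 0, frames (3 6)

{3, 6}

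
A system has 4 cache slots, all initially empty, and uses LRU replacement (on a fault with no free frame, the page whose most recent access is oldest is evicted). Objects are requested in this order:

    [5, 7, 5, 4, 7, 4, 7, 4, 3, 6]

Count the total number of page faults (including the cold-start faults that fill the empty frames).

5: fault, frames {5}
7: fault, frames {5,7}
5: hit
4: fault, frames {7,5,4}
7: hit
4: hit
7: hit
4: hit
3: fault, frames {5,7,4,3}
6: fault, evict 5, frames {7,4,3,6}
Page faults: 5.

5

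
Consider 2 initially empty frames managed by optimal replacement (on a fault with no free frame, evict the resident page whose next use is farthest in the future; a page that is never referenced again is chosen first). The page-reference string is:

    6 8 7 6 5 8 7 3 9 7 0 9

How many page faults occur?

8

6 -> fault, frames [6]
8 -> fault, frames [6, 8]
7 -> fault, evict 8, frames [6, 7]
6 -> hit
5 -> fault, evict 6, frames [7, 5]
8 -> fault, evict 5, frames [7, 8]
7 -> hit
3 -> fault, evict 8, frames [7, 3]
9 -> fault, evict 3, frames [7, 9]
7 -> hit
0 -> fault, evict 7, frames [9, 0]
9 -> hit
Page faults: 8.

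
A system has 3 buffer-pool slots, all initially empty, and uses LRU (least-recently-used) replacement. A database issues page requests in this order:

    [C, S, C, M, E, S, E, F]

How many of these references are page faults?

6

C: fault, frames {C}
S: fault, frames {C,S}
C: hit
M: fault, frames {S,C,M}
E: fault, evict S, frames {C,M,E}
S: fault, evict C, frames {M,E,S}
E: hit
F: fault, evict M, frames {S,E,F}
Page faults: 6.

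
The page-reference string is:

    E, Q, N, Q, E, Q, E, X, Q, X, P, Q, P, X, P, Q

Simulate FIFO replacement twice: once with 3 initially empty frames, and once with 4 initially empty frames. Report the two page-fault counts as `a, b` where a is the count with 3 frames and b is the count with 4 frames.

6, 5

3 frames: F F F . . . . F . . F F . . . . → 6 faults.
4 frames: F F F . . . . F . . F . . . . . → 5 faults.
5 < 6: adding a frame reduced faults, as is typical.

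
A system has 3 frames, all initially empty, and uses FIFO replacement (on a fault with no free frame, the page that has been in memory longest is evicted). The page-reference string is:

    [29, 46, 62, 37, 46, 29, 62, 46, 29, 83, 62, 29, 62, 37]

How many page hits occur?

29 -> miss, frames (29)
46 -> miss, frames (29 46)
62 -> miss, frames (29 46 62)
37 -> miss, evict 29, frames (46 62 37)
46 -> hit
29 -> miss, evict 46, frames (62 37 29)
62 -> hit
46 -> miss, evict 62, frames (37 29 46)
29 -> hit
83 -> miss, evict 37, frames (29 46 83)
62 -> miss, evict 29, frames (46 83 62)
29 -> miss, evict 46, frames (83 62 29)
62 -> hit
37 -> miss, evict 83, frames (62 29 37)
Hits: 4.

4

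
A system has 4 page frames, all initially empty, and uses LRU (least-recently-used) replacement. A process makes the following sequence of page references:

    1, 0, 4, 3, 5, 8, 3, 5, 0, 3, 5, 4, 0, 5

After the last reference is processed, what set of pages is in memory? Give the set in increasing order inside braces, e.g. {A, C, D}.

{0, 3, 4, 5}

1: miss, frames (1)
0: miss, frames (1 0)
4: miss, frames (1 0 4)
3: miss, frames (1 0 4 3)
5: miss, evict 1, frames (0 4 3 5)
8: miss, evict 0, frames (4 3 5 8)
3: hit
5: hit
0: miss, evict 4, frames (8 3 5 0)
3: hit
5: hit
4: miss, evict 8, frames (0 3 5 4)
0: hit
5: hit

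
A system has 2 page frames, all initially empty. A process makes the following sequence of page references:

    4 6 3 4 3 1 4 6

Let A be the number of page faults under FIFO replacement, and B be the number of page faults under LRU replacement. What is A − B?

-1

Under FIFO: F F F F . F . F → 6 faults.
Under LRU: F F F F . F F F → 7 faults.
A − B = 6 − 7 = -1.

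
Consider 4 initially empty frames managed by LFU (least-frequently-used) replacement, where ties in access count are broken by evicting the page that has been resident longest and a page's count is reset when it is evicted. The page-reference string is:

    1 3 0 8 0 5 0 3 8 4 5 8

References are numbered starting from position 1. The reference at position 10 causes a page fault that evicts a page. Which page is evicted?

pos 1: 1 → miss, frames {1}
pos 2: 3 → miss, frames {1,3}
pos 3: 0 → miss, frames {1,3,0}
pos 4: 8 → miss, frames {1,3,0,8}
pos 5: 0 → hit
pos 6: 5 → miss, evict 1, frames {3,0,8,5}
pos 7: 0 → hit
pos 8: 3 → hit
pos 9: 8 → hit
pos 10: 4 → miss, evict 5, frames {3,0,8,4}
At position 10, page 5 is evicted.

5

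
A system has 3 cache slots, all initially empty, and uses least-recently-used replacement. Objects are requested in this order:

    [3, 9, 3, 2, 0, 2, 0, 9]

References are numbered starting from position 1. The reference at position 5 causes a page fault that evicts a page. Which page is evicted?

pos 1: 3: fault, frames (3)
pos 2: 9: fault, frames (3 9)
pos 3: 3: hit
pos 4: 2: fault, frames (9 3 2)
pos 5: 0: fault, evict 9, frames (3 2 0)
At position 5, page 9 is evicted.

9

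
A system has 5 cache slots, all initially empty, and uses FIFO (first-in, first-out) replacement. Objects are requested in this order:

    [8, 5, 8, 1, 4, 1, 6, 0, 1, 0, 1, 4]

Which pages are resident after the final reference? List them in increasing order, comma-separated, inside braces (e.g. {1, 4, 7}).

{0, 1, 4, 5, 6}

8: miss, frames (8)
5: miss, frames (8 5)
8: hit
1: miss, frames (8 5 1)
4: miss, frames (8 5 1 4)
1: hit
6: miss, frames (8 5 1 4 6)
0: miss, evict 8, frames (5 1 4 6 0)
1: hit
0: hit
1: hit
4: hit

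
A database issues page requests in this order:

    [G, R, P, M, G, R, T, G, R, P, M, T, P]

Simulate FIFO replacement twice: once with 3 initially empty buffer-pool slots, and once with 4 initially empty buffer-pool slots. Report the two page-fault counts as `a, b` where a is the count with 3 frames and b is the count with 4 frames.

3 frames: F F F F F F F . . F F . . → 9 faults.
4 frames: F F F F . . F F F F F F . → 10 faults.
10 > 9: adding a frame increased faults — Belady's anomaly.

9, 10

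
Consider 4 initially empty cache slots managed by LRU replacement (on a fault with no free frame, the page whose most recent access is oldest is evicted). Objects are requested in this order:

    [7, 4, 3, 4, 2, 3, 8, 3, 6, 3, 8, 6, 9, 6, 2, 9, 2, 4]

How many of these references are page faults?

7: miss, frames (7)
4: miss, frames (7 4)
3: miss, frames (7 4 3)
4: hit
2: miss, frames (7 3 4 2)
3: hit
8: miss, evict 7, frames (4 2 3 8)
3: hit
6: miss, evict 4, frames (2 8 3 6)
3: hit
8: hit
6: hit
9: miss, evict 2, frames (3 8 6 9)
6: hit
2: miss, evict 3, frames (8 9 6 2)
9: hit
2: hit
4: miss, evict 8, frames (6 9 2 4)
Page faults: 9.

9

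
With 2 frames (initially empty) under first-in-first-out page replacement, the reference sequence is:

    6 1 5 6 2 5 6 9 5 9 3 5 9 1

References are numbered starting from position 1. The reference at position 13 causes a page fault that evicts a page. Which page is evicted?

5

pos 1: 6: fault, frames {6}
pos 2: 1: fault, frames {6,1}
pos 3: 5: fault, evict 6, frames {1,5}
pos 4: 6: fault, evict 1, frames {5,6}
pos 5: 2: fault, evict 5, frames {6,2}
pos 6: 5: fault, evict 6, frames {2,5}
pos 7: 6: fault, evict 2, frames {5,6}
pos 8: 9: fault, evict 5, frames {6,9}
pos 9: 5: fault, evict 6, frames {9,5}
pos 10: 9: hit
pos 11: 3: fault, evict 9, frames {5,3}
pos 12: 5: hit
pos 13: 9: fault, evict 5, frames {3,9}
At position 13, page 5 is evicted.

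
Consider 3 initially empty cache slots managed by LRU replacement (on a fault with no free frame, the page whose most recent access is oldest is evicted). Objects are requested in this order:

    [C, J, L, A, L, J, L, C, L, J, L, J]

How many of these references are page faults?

5

C → miss, frames (C)
J → miss, frames (C J)
L → miss, frames (C J L)
A → miss, evict C, frames (J L A)
L → hit
J → hit
L → hit
C → miss, evict A, frames (J L C)
L → hit
J → hit
L → hit
J → hit
Page faults: 5.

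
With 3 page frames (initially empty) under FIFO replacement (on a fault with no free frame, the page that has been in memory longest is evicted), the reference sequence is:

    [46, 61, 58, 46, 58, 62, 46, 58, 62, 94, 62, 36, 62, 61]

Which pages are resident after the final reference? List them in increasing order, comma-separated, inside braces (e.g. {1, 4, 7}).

46 -> fault, frames [46]
61 -> fault, frames [46, 61]
58 -> fault, frames [46, 61, 58]
46 -> hit
58 -> hit
62 -> fault, evict 46, frames [61, 58, 62]
46 -> fault, evict 61, frames [58, 62, 46]
58 -> hit
62 -> hit
94 -> fault, evict 58, frames [62, 46, 94]
62 -> hit
36 -> fault, evict 62, frames [46, 94, 36]
62 -> fault, evict 46, frames [94, 36, 62]
61 -> fault, evict 94, frames [36, 62, 61]

{36, 61, 62}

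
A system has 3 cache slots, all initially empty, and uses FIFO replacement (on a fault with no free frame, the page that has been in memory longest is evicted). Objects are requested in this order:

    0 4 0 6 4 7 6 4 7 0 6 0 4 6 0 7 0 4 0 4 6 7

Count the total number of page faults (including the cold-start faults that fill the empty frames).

12

0 -> fault, frames [0]
4 -> fault, frames [0, 4]
0 -> hit
6 -> fault, frames [0, 4, 6]
4 -> hit
7 -> fault, evict 0, frames [4, 6, 7]
6 -> hit
4 -> hit
7 -> hit
0 -> fault, evict 4, frames [6, 7, 0]
6 -> hit
0 -> hit
4 -> fault, evict 6, frames [7, 0, 4]
6 -> fault, evict 7, frames [0, 4, 6]
0 -> hit
7 -> fault, evict 0, frames [4, 6, 7]
0 -> fault, evict 4, frames [6, 7, 0]
4 -> fault, evict 6, frames [7, 0, 4]
0 -> hit
4 -> hit
6 -> fault, evict 7, frames [0, 4, 6]
7 -> fault, evict 0, frames [4, 6, 7]
Page faults: 12.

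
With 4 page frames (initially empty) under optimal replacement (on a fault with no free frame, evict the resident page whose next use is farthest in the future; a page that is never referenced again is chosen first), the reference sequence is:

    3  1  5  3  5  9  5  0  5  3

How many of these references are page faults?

3 -> miss, frames [3]
1 -> miss, frames [3, 1]
5 -> miss, frames [3, 1, 5]
3 -> hit
5 -> hit
9 -> miss, frames [3, 1, 5, 9]
5 -> hit
0 -> miss, evict 9, frames [3, 1, 5, 0]
5 -> hit
3 -> hit
Page faults: 5.

5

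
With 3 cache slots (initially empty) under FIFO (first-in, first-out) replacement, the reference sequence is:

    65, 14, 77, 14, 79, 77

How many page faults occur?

4

65: fault, frames (65)
14: fault, frames (65 14)
77: fault, frames (65 14 77)
14: hit
79: fault, evict 65, frames (14 77 79)
77: hit
Page faults: 4.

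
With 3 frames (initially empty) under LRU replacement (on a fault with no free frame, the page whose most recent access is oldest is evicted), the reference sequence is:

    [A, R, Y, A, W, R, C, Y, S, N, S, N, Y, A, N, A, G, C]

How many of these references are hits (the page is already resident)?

A -> fault, frames {A}
R -> fault, frames {A,R}
Y -> fault, frames {A,R,Y}
A -> hit
W -> fault, evict R, frames {Y,A,W}
R -> fault, evict Y, frames {A,W,R}
C -> fault, evict A, frames {W,R,C}
Y -> fault, evict W, frames {R,C,Y}
S -> fault, evict R, frames {C,Y,S}
N -> fault, evict C, frames {Y,S,N}
S -> hit
N -> hit
Y -> hit
A -> fault, evict S, frames {N,Y,A}
N -> hit
A -> hit
G -> fault, evict Y, frames {N,A,G}
C -> fault, evict N, frames {A,G,C}
Hits: 6.

6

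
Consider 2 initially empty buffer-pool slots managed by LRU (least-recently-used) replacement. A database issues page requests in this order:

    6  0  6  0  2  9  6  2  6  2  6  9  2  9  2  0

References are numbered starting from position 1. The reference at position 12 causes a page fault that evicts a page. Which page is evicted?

2

pos 1: 6 → miss, frames (6)
pos 2: 0 → miss, frames (6 0)
pos 3: 6 → hit
pos 4: 0 → hit
pos 5: 2 → miss, evict 6, frames (0 2)
pos 6: 9 → miss, evict 0, frames (2 9)
pos 7: 6 → miss, evict 2, frames (9 6)
pos 8: 2 → miss, evict 9, frames (6 2)
pos 9: 6 → hit
pos 10: 2 → hit
pos 11: 6 → hit
pos 12: 9 → miss, evict 2, frames (6 9)
At position 12, page 2 is evicted.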